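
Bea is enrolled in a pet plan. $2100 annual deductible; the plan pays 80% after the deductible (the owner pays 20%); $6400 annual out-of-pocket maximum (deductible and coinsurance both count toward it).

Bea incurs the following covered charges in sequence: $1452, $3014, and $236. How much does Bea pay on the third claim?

$47.20

Claim 1 ($1452): all of it applies to the deductible. Cost to owner: $1452. OOP to date $1452.
Claim 2 ($3014): deductible takes $648, $2366 remains; owner's 20% is $473.20. Owner owes $1121.20 (running OOP $2573.20).
Claim 3 ($236): 20% coinsurance on $236 = $47.20. Owner pays $47.20; OOP now $2620.40.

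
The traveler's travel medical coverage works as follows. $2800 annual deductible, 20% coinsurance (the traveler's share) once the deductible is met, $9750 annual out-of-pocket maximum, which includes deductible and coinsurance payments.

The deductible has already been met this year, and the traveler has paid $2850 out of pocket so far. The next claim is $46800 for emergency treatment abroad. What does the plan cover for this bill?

With the deductible met, the entire $46800 is subject to coinsurance.
20% of $46800 = $9360 falls to the traveler.
That would bring total out-of-pocket to $12210, past the $9750 cap. The traveler is capped at $9750 − $2850 = $6900 on this claim.
The plan picks up $46800 − $6900 = $39900.

$39900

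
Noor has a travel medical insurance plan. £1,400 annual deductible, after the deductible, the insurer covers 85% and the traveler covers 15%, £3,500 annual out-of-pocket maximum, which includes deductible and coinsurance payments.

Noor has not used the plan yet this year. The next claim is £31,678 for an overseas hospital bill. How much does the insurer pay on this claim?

Nothing has been paid toward the £1,400 deductible, so the first £1,400 of this charge is applied there.
That leaves £31,678 − £1,400 = £30,278 for coinsurance.
Coinsurance: £30,278 × 15% = £4,541.70.
Traveler responsibility before any cap: £1,400 + £4,541.70 = £5,941.70.
Adding £5,941.70 to the £0 already spent would give £5,941.70, which exceeds the £3,500 cap; the traveler pays just £3,500 − £0 = £3,500.
The plan picks up £31,678 − £3,500 = £28,178.

£28,178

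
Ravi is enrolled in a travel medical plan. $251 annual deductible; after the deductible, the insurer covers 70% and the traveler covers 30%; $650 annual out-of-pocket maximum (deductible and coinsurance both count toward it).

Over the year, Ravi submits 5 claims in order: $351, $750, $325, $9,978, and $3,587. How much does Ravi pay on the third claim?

Claim 1 — $351: deductible takes $251, $100 remains; 30% of $100 = $30. Traveler pays $281; OOP now $281.
Claim 2 — $750: deductible already satisfied, so traveler's share is 30% × $750 = $225. Traveler owes $225 (running OOP $506).
Claim 3 — $325: deductible met; 30% of $325 = $97.50. Cost to traveler: $97.50. OOP to date $603.50.

$97.50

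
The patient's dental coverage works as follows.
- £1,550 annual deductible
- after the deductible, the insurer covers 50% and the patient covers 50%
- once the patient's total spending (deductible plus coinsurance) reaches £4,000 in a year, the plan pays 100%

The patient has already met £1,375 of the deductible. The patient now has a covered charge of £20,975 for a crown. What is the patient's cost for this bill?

Remaining deductible: £1,550 − £1,375 = £175.
The remaining £20,800 (= £20,975 − £175) moves to coinsurance.
Patient's 50% share of £20,800 is £10,400.
Patient responsibility before any cap: £175 + £10,400 = £10,575.
Year-to-date out-of-pocket would reach £1,375 + £10,575 = £11,950, above the £4,000 maximum, so the patient pays only £4,000 − £1,375 = £2,625.

£2,625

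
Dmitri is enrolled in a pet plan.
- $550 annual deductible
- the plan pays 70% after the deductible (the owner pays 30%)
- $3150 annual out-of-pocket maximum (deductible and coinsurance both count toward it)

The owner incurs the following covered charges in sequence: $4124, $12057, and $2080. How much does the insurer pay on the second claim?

$10529.20

Claim 1 ($4124): deductible takes $550, $3574 remains; coinsurance $3574 × 30% = $1072.20. Owner owes $1622.20 (running OOP $1622.20). Plan pays $4124 − $1622.20 = $2501.80.
Claim 2 ($12057): deductible already satisfied, so owner's share is 30% × $12057 = $3617.10. OOP would hit $5239.30 > $3150, so the cap limits the owner to $3150 − $1622.20 = $1527.80. Plan pays $12057 − $1527.80 = $10529.20.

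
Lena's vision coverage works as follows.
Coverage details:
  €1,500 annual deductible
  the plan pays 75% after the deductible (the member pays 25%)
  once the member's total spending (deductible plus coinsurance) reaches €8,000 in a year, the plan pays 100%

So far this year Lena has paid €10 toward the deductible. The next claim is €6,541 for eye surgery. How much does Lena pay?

Remaining deductible: €1,500 − €10 = €1,490.
That leaves €6,541 − €1,490 = €5,051 for coinsurance.
25% of €5,051 = €1,262.75 falls to the member.
That puts the member's cost at €1,490 + €1,262.75 = €2,752.75 before any cap.
Total out-of-pocket so far would be €10 + €2,752.75 = €2,762.75, below the €8,000 cap — no reduction.

€2,752.75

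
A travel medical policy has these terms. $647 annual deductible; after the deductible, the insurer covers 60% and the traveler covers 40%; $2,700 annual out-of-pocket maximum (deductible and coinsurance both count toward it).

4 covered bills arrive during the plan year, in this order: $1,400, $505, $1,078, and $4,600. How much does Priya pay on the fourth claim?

$1,118.60

Bill 1, $1,400: $647 finishes the deductible; $753 goes to coinsurance; traveler's 40% is $301.20. Cost to traveler: $948.20. OOP to date $948.20.
Bill 2, $505: deductible met; 40% of $505 = $202. Traveler pays $202; OOP now $1,150.20.
Bill 3, $1,078: 40% coinsurance on $1,078 = $431.20. Traveler owes $431.20 (running OOP $1,581.40).
Bill 4, $4,600: deductible met; 40% of $4,600 = $1,840. OOP would hit $3,421.40 > $2,700, so the cap limits the traveler to $2,700 − $1,581.40 = $1,118.60.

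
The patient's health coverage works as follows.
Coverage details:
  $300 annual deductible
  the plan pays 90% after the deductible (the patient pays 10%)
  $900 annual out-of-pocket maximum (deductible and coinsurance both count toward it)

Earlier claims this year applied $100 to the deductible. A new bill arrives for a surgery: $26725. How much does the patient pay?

$800

$100 of the $300 deductible is already met, leaving $200.
After the $200 deductible portion, $26725 − $200 = $26525 is subject to coinsurance.
10% of $26525 = $2652.50 falls to the patient.
That puts the patient's cost at $200 + $2652.50 = $2852.50 before any cap.
Year-to-date out-of-pocket would reach $100 + $2852.50 = $2952.50, above the $900 maximum, so the patient pays only $900 − $100 = $800.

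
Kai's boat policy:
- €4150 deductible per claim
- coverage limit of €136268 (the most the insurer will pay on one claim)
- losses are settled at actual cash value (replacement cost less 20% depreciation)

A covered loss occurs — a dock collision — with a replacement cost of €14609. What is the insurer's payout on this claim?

€7537.20

Actual cash value after 20% depreciation: €14609 × 80% = €11687.20.
Less the €4150 deductible: €11687.20 − €4150 = €7537.20.
€7537.20 ≤ €136268, so the limit doesn't bind; insurer pays €7537.20.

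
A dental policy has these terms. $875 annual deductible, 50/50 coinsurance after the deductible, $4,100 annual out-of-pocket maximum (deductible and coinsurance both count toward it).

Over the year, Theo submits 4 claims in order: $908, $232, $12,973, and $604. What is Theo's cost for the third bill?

$3,092.50

#1 ($908): $875 finishes the deductible; $33 goes to coinsurance; patient's 50% is $16.50. Patient pays $891.50; OOP now $891.50.
#2 ($232): deductible met; 50% of $232 = $116. Patient pays $116; OOP now $1,007.50.
#3 ($12,973): deductible met; 50% of $12,973 = $6,486.50. That would push OOP to $7,494, over the $4,100 cap, so patient pays $4,100 − $1,007.50 = $3,092.50.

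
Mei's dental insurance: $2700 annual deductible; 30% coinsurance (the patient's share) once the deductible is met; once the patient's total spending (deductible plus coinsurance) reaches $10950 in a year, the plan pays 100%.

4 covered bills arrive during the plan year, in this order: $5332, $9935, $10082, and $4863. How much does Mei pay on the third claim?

$3024.60

Bill 1, $5332: deductible takes $2700, $2632 remains; coinsurance $2632 × 30% = $789.60. Cost to patient: $3489.60. OOP to date $3489.60.
Bill 2, $9935: deductible already satisfied, so patient's share is 30% × $9935 = $2980.50. Patient owes $2980.50 (running OOP $6470.10).
Bill 3, $10082: deductible already satisfied, so patient's share is 30% × $10082 = $3024.60. Patient owes $3024.60 (running OOP $9494.70).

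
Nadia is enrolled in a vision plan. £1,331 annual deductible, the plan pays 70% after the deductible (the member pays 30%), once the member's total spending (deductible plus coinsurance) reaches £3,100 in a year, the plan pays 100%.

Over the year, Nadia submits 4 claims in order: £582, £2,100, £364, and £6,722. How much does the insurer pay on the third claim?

£254.80

Bill 1, £582: entire amount goes to the deductible. Member owes £582 (running OOP £582). Insurer: £582 − £582 = £0.
Bill 2, £2,100: deductible takes £749, £1,351 remains; 30% of £1,351 = £405.30. Member owes £1,154.30 (running OOP £1,736.30). Plan pays £2,100 − £1,154.30 = £945.70.
Bill 3, £364: 30% coinsurance on £364 = £109.20. Cost to member: £109.20. OOP to date £1,845.50. Plan pays £364 − £109.20 = £254.80.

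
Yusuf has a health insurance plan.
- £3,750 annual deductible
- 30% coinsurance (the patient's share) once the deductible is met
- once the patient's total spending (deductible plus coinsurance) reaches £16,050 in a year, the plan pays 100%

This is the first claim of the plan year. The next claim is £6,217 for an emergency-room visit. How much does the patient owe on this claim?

The full £3,750 deductible is still open; £3,750 of this bill applies to it.
The remaining £2,467 (= £6,217 − £3,750) moves to coinsurance.
Patient's 30% share of £2,467 is £740.10.
That puts the patient's cost at £3,750 + £740.10 = £4,490.10 before any cap.
Cumulative spending £0 + £4,490.10 = £4,490.10 stays under the £16,050 maximum.

£4,490.10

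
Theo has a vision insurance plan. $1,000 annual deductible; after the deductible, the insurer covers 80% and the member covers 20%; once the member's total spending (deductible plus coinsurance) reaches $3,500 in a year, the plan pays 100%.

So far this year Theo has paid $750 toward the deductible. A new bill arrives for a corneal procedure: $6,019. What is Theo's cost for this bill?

$1,403.80

$750 of the $1,000 deductible is already met, leaving $250.
After the $250 deductible portion, $6,019 − $250 = $5,769 is subject to coinsurance.
Coinsurance: $5,769 × 20% = $1,153.80.
Member responsibility before any cap: $250 + $1,153.80 = $1,403.80.
Year-to-date out-of-pocket becomes $750 + $1,403.80 = $2,153.80, still under the $3,500 maximum, so no cap applies.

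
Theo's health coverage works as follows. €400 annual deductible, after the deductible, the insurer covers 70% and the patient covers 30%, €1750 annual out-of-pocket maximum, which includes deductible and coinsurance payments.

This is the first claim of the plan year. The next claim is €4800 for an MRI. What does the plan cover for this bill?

€3080

Deductible not yet touched, so the first €400 of the bill goes to the deductible.
That leaves €4800 − €400 = €4400 for coinsurance.
30% of €4400 = €1320 falls to the patient.
Patient responsibility before any cap: €400 + €1320 = €1720.
Total out-of-pocket so far would be €0 + €1720 = €1720, below the €1750 cap — no reduction.
Insurer pays the balance: €4800 − €1720 = €3080.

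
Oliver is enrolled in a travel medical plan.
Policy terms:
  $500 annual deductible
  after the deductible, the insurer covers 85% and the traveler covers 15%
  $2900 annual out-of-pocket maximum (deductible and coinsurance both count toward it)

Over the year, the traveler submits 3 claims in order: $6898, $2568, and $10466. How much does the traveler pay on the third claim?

Claim 1 ($6898): $500 to deductible, leaving $6398; 15% of $6398 = $959.70. Cost to traveler: $1459.70. OOP to date $1459.70.
Claim 2 ($2568): deductible met; 15% of $2568 = $385.20. Traveler owes $385.20 (running OOP $1844.90).
Claim 3 ($10466): deductible already satisfied, so traveler's share is 15% × $10466 = $1569.90. That would push OOP to $3414.80, over the $2900 cap, so traveler pays $2900 − $1844.90 = $1055.10.

$1055.10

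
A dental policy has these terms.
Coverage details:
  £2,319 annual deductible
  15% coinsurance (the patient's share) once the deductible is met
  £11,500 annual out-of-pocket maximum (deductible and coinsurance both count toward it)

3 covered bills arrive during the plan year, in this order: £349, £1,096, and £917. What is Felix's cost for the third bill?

£880.45

#1 (£349): all of it applies to the deductible. Patient owes £349 (running OOP £349).
#2 (£1,096): fully absorbed by the deductible. Patient owes £1,096 (running OOP £1,445).
#3 (£917): £874 to deductible, leaving £43; coinsurance £43 × 15% = £6.45. Patient owes £880.45 (running OOP £2,325.45).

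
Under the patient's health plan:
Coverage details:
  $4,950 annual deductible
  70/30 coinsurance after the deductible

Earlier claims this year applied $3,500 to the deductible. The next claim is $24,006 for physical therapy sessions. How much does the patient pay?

$8,216.80

Remaining deductible: $4,950 − $3,500 = $1,450.
The remaining $22,556 (= $24,006 − $1,450) moves to coinsurance.
30% of $22,556 = $6,766.80 falls to the patient.
So the patient owes $1,450 + $6,766.80 = $8,216.80.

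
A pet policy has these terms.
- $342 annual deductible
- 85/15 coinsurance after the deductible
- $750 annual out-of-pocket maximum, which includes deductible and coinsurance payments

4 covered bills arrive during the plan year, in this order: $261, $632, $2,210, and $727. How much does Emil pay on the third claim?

$325.35

Bill 1, $261: entire amount goes to the deductible. Owner pays $261; OOP now $261.
Bill 2, $632: deductible takes $81, $551 remains; coinsurance $551 × 15% = $82.65. Owner owes $163.65 (running OOP $424.65).
Bill 3, $2,210: deductible already satisfied, so owner's share is 15% × $2,210 = $331.50. OOP would hit $756.15 > $750, so the cap limits the owner to $750 − $424.65 = $325.35.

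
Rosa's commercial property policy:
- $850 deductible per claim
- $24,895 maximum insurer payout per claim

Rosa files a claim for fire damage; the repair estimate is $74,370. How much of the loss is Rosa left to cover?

$49,475

Less the $850 deductible: $74,370 − $850 = $73,520.
Since $73,520 > $24,895, the payout is capped at $24,895.
The business bears the rest of the original loss: $74,370 − $24,895 = $49,475.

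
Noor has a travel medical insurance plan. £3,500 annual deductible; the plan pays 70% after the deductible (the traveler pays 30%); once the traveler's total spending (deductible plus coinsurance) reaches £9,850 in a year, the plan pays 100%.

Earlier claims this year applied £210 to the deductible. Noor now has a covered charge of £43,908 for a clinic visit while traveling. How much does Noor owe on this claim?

£9,640

Deductible still to meet: £3,500 − £210 = £3,290.
After the £3,290 deductible portion, £43,908 − £3,290 = £40,618 is subject to coinsurance.
Traveler's 30% share of £40,618 is £12,185.40.
That puts the traveler's cost at £3,290 + £12,185.40 = £15,475.40 before any cap.
That would bring total out-of-pocket to £15,685.40, past the £9,850 cap. The traveler is capped at £9,850 − £210 = £9,640 on this claim.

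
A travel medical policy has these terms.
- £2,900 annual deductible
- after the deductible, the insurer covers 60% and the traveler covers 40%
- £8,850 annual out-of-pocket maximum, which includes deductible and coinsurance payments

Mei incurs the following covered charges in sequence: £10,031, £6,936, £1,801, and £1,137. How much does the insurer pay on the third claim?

#1 (£10,031): £2,900 to deductible, leaving £7,131; coinsurance £7,131 × 40% = £2,852.40. Cost to traveler: £5,752.40. OOP to date £5,752.40. Plan pays £10,031 − £5,752.40 = £4,278.60.
#2 (£6,936): 40% coinsurance on £6,936 = £2,774.40. Cost to traveler: £2,774.40. OOP to date £8,526.80. Insurer: £6,936 − £2,774.40 = £4,161.60.
#3 (£1,801): deductible already satisfied, so traveler's share is 40% × £1,801 = £720.40. Adding that to £8,526.80 gives £9,247.20, past the £8,850 cap; traveler pays only £8,850 − £8,526.80 = £323.20. Insurer: £1,801 − £323.20 = £1,477.80.

£1,477.80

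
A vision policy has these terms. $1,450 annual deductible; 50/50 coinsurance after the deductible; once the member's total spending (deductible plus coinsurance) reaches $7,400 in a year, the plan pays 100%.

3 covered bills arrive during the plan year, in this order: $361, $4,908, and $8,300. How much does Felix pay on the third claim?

Bill 1, $361: all of it applies to the deductible. Member pays $361; OOP now $361.
Bill 2, $4,908: deductible takes $1,089, $3,819 remains; 50% of $3,819 = $1,909.50. Cost to member: $2,998.50. OOP to date $3,359.50.
Bill 3, $8,300: 50% coinsurance on $8,300 = $4,150. OOP would hit $7,509.50 > $7,400, so the cap limits the member to $7,400 − $3,359.50 = $4,040.50.

$4,040.50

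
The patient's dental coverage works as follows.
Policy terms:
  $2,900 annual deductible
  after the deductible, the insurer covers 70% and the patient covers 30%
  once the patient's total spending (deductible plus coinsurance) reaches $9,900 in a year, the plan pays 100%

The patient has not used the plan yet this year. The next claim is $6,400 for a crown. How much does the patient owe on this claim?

$3,950

The full $2,900 deductible is still open; $2,900 of this bill applies to it.
The remaining $3,500 (= $6,400 − $2,900) moves to coinsurance.
30% of $3,500 = $1,050 falls to the patient.
Patient responsibility before any cap: $2,900 + $1,050 = $3,950.
Total out-of-pocket so far would be $0 + $3,950 = $3,950, below the $9,900 cap — no reduction.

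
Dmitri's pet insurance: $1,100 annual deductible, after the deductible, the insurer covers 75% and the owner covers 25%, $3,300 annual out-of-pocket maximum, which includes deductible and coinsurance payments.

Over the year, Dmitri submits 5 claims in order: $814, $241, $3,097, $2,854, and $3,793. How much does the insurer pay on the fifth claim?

#1 ($814): all of it applies to the deductible. Owner owes $814 (running OOP $814). Plan pays $814 − $814 = $0.
#2 ($241): entire amount goes to the deductible. Owner owes $241 (running OOP $1,055). Insurer: $241 − $241 = $0.
#3 ($3,097): deductible takes $45, $3,052 remains; owner's 25% is $763. Cost to owner: $808. OOP to date $1,863. Insurer: $3,097 − $808 = $2,289.
#4 ($2,854): 25% coinsurance on $2,854 = $713.50. Cost to owner: $713.50. OOP to date $2,576.50. Plan pays $2,854 − $713.50 = $2,140.50.
#5 ($3,793): 25% coinsurance on $3,793 = $948.25. Adding that to $2,576.50 gives $3,524.75, past the $3,300 cap; owner pays only $3,300 − $2,576.50 = $723.50. Insurer: $3,793 − $723.50 = $3,069.50.

$3,069.50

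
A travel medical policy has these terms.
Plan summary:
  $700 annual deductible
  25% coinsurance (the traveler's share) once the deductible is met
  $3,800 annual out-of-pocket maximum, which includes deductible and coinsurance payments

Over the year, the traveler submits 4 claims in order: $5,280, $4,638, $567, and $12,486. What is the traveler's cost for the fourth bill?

$653.75

#1 ($5,280): $700 to deductible, leaving $4,580; traveler's 25% is $1,145. Traveler pays $1,845; OOP now $1,845.
#2 ($4,638): deductible met; 25% of $4,638 = $1,159.50. Traveler owes $1,159.50 (running OOP $3,004.50).
#3 ($567): deductible met; 25% of $567 = $141.75. Traveler pays $141.75; OOP now $3,146.25.
#4 ($12,486): 25% coinsurance on $12,486 = $3,121.50. OOP would hit $6,267.75 > $3,800, so the cap limits the traveler to $3,800 − $3,146.25 = $653.75.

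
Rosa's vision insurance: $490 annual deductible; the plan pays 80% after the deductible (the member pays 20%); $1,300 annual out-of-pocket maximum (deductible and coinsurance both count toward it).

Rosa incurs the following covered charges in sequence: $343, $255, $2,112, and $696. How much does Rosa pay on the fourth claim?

$139.20

Claim 1 ($343): entire amount goes to the deductible. Cost to member: $343. OOP to date $343.
Claim 2 ($255): $147 finishes the deductible; $108 goes to coinsurance; member's 20% is $21.60. Member pays $168.60; OOP now $511.60.
Claim 3 ($2,112): 20% coinsurance on $2,112 = $422.40. Cost to member: $422.40. OOP to date $934.
Claim 4 ($696): deductible already satisfied, so member's share is 20% × $696 = $139.20. Cost to member: $139.20. OOP to date $1,073.20.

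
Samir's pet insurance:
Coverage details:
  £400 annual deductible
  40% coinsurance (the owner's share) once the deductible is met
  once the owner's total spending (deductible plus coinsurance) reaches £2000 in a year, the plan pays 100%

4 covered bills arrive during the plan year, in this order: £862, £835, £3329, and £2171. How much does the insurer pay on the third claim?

£2247.80

#1 (£862): deductible takes £400, £462 remains; 40% of £462 = £184.80. Owner owes £584.80 (running OOP £584.80). Plan pays £862 − £584.80 = £277.20.
#2 (£835): deductible met; 40% of £835 = £334. Owner pays £334; OOP now £918.80. Insurer: £835 − £334 = £501.
#3 (£3329): deductible already satisfied, so owner's share is 40% × £3329 = £1331.60. That would push OOP to £2250.40, over the £2000 cap, so owner pays £2000 − £918.80 = £1081.20. Plan pays £3329 − £1081.20 = £2247.80.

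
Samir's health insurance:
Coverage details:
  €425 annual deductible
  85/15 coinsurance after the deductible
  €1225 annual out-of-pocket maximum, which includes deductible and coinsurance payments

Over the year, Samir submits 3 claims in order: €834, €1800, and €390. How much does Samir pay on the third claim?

#1 (€834): €425 finishes the deductible; €409 goes to coinsurance; 15% of €409 = €61.35. Patient pays €486.35; OOP now €486.35.
#2 (€1800): deductible already satisfied, so patient's share is 15% × €1800 = €270. Patient pays €270; OOP now €756.35.
#3 (€390): 15% coinsurance on €390 = €58.50. Patient owes €58.50 (running OOP €814.85).

€58.50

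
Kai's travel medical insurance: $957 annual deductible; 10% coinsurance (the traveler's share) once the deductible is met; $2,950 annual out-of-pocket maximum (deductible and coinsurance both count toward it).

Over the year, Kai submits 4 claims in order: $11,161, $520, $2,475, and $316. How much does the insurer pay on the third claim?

#1 ($11,161): $957 finishes the deductible; $10,204 goes to coinsurance; coinsurance $10,204 × 10% = $1,020.40. Traveler owes $1,977.40 (running OOP $1,977.40). Plan pays $11,161 − $1,977.40 = $9,183.60.
#2 ($520): 10% coinsurance on $520 = $52. Traveler pays $52; OOP now $2,029.40. Insurer: $520 − $52 = $468.
#3 ($2,475): deductible met; 10% of $2,475 = $247.50. Traveler pays $247.50; OOP now $2,276.90. Plan pays $2,475 − $247.50 = $2,227.50.

$2,227.50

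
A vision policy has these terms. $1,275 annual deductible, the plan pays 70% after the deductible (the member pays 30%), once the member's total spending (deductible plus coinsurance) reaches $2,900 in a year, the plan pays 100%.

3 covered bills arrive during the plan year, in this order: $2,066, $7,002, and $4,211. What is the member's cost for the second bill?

$1,387.70

Bill 1, $2,066: $1,275 finishes the deductible; $791 goes to coinsurance; member's 30% is $237.30. Member pays $1,512.30; OOP now $1,512.30.
Bill 2, $7,002: deductible already satisfied, so member's share is 30% × $7,002 = $2,100.60. OOP would hit $3,612.90 > $2,900, so the cap limits the member to $2,900 − $1,512.30 = $1,387.70.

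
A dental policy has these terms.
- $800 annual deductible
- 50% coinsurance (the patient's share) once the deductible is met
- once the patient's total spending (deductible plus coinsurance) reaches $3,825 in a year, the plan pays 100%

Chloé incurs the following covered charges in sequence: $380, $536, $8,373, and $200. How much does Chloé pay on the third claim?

$2,967

Claim 1 ($380): fully absorbed by the deductible. Cost to patient: $380. OOP to date $380.
Claim 2 ($536): deductible takes $420, $116 remains; coinsurance $116 × 50% = $58. Cost to patient: $478. OOP to date $858.
Claim 3 ($8,373): deductible already satisfied, so patient's share is 50% × $8,373 = $4,186.50. OOP would hit $5,044.50 > $3,825, so the cap limits the patient to $3,825 − $858 = $2,967.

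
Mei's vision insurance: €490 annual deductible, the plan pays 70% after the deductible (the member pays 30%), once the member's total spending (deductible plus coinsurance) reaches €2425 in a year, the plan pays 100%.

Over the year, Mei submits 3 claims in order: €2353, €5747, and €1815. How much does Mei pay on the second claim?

€1376.10

Claim 1 (€2353): deductible takes €490, €1863 remains; 30% of €1863 = €558.90. Cost to member: €1048.90. OOP to date €1048.90.
Claim 2 (€5747): deductible already satisfied, so member's share is 30% × €5747 = €1724.10. Adding that to €1048.90 gives €2773, past the €2425 cap; member pays only €2425 − €1048.90 = €1376.10.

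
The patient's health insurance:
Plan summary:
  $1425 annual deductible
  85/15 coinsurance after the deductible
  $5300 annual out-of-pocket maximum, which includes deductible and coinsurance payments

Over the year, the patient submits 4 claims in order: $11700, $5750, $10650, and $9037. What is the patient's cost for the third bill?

Claim 1 ($11700): deductible takes $1425, $10275 remains; 15% of $10275 = $1541.25. Patient owes $2966.25 (running OOP $2966.25).
Claim 2 ($5750): deductible met; 15% of $5750 = $862.50. Patient pays $862.50; OOP now $3828.75.
Claim 3 ($10650): deductible met; 15% of $10650 = $1597.50. Adding that to $3828.75 gives $5426.25, past the $5300 cap; patient pays only $5300 − $3828.75 = $1471.25.

$1471.25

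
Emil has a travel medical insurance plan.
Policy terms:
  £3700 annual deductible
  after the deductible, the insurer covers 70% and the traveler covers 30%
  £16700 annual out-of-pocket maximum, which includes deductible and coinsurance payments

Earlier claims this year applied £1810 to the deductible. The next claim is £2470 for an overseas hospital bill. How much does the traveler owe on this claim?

£1810 of the £3700 deductible is already met, leaving £1890.
That leaves £2470 − £1890 = £580 for coinsurance.
Coinsurance: £580 × 30% = £174.
That puts the traveler's cost at £1890 + £174 = £2064 before any cap.
Total out-of-pocket so far would be £1810 + £2064 = £3874, below the £16700 cap — no reduction.

£2064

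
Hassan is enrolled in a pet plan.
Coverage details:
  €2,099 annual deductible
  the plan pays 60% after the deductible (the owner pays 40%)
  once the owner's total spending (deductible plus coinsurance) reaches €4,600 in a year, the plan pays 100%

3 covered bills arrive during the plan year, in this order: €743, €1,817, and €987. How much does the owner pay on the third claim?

€394.80

Claim 1 — €743: entire amount goes to the deductible. Cost to owner: €743. OOP to date €743.
Claim 2 — €1,817: €1,356 to deductible, leaving €461; 40% of €461 = €184.40. Cost to owner: €1,540.40. OOP to date €2,283.40.
Claim 3 — €987: deductible already satisfied, so owner's share is 40% × €987 = €394.80. Owner pays €394.80; OOP now €2,678.20.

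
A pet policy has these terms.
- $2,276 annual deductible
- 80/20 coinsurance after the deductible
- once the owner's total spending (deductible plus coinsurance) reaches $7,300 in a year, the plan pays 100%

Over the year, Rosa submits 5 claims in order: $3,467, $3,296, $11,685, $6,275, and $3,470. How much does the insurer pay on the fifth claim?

$2,935.40

Claim 1 — $3,467: deductible takes $2,276, $1,191 remains; coinsurance $1,191 × 20% = $238.20. Owner owes $2,514.20 (running OOP $2,514.20). Insurer: $3,467 − $2,514.20 = $952.80.
Claim 2 — $3,296: 20% coinsurance on $3,296 = $659.20. Cost to owner: $659.20. OOP to date $3,173.40. Plan pays $3,296 − $659.20 = $2,636.80.
Claim 3 — $11,685: deductible met; 20% of $11,685 = $2,337. Owner owes $2,337 (running OOP $5,510.40). Insurer: $11,685 − $2,337 = $9,348.
Claim 4 — $6,275: deductible met; 20% of $6,275 = $1,255. Cost to owner: $1,255. OOP to date $6,765.40. Plan pays $6,275 − $1,255 = $5,020.
Claim 5 — $3,470: 20% coinsurance on $3,470 = $694. OOP would hit $7,459.40 > $7,300, so the cap limits the owner to $7,300 − $6,765.40 = $534.60. Insurer: $3,470 − $534.60 = $2,935.40.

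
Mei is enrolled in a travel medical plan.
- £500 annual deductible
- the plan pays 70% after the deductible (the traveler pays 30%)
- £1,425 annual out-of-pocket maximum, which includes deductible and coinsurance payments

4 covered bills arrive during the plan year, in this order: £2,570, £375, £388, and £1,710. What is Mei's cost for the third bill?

£116.40

Claim 1 — £2,570: deductible takes £500, £2,070 remains; 30% of £2,070 = £621. Traveler pays £1,121; OOP now £1,121.
Claim 2 — £375: 30% coinsurance on £375 = £112.50. Traveler owes £112.50 (running OOP £1,233.50).
Claim 3 — £388: deductible met; 30% of £388 = £116.40. Traveler pays £116.40; OOP now £1,349.90.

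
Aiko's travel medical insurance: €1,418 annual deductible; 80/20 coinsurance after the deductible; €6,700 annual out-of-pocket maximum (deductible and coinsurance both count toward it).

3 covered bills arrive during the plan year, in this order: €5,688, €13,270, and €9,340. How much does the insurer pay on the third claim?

Claim 1 (€5,688): deductible takes €1,418, €4,270 remains; traveler's 20% is €854. Cost to traveler: €2,272. OOP to date €2,272. Insurer: €5,688 − €2,272 = €3,416.
Claim 2 (€13,270): deductible met; 20% of €13,270 = €2,654. Cost to traveler: €2,654. OOP to date €4,926. Plan pays €13,270 − €2,654 = €10,616.
Claim 3 (€9,340): 20% coinsurance on €9,340 = €1,868. That would push OOP to €6,794, over the €6,700 cap, so traveler pays €6,700 − €4,926 = €1,774. Insurer: €9,340 − €1,774 = €7,566.

€7,566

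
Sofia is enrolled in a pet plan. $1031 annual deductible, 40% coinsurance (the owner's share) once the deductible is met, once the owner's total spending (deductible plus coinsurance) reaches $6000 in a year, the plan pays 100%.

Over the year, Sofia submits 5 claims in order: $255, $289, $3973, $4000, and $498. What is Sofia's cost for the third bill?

#1 ($255): fully absorbed by the deductible. Owner owes $255 (running OOP $255).
#2 ($289): entire amount goes to the deductible. Owner owes $289 (running OOP $544).
#3 ($3973): $487 to deductible, leaving $3486; owner's 40% is $1394.40. Owner pays $1881.40; OOP now $2425.40.

$1881.40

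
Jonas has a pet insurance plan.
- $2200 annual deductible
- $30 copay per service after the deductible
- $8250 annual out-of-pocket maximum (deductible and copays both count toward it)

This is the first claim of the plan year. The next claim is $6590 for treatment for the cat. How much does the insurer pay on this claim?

The full $2200 deductible is still open; $2200 of this bill applies to it.
The remaining $4390 (= $6590 − $2200) moves to the copay.
Copay on this service: $30.
That puts the owner's cost at $2200 + $30 = $2230 before any cap.
Year-to-date out-of-pocket becomes $0 + $2230 = $2230, still under the $8250 maximum, so no cap applies.
The insurer covers the remainder: $6590 − $2230 = $4360.

$4360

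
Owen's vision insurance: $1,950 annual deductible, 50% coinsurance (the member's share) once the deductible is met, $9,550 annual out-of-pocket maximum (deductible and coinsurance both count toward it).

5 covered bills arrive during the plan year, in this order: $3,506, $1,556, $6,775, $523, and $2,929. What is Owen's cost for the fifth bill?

$1,464.50

Bill 1, $3,506: deductible takes $1,950, $1,556 remains; member's 50% is $778. Member pays $2,728; OOP now $2,728.
Bill 2, $1,556: 50% coinsurance on $1,556 = $778. Cost to member: $778. OOP to date $3,506.
Bill 3, $6,775: 50% coinsurance on $6,775 = $3,387.50. Member pays $3,387.50; OOP now $6,893.50.
Bill 4, $523: deductible already satisfied, so member's share is 50% × $523 = $261.50. Member pays $261.50; OOP now $7,155.
Bill 5, $2,929: deductible already satisfied, so member's share is 50% × $2,929 = $1,464.50. Member pays $1,464.50; OOP now $8,619.50.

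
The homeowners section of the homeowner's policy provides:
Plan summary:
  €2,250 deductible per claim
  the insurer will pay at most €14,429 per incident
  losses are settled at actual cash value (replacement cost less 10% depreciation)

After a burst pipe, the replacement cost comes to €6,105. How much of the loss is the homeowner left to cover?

Actual cash value after 10% depreciation: €6,105 × 90% = €5,494.50.
Less the €2,250 deductible: €5,494.50 − €2,250 = €3,244.50.
€3,244.50 is within the €14,429 limit, so the insurer pays €3,244.50.
Homeowner's share is the uncovered remainder: €6,105 − €3,244.50 = €2,860.50.

€2,860.50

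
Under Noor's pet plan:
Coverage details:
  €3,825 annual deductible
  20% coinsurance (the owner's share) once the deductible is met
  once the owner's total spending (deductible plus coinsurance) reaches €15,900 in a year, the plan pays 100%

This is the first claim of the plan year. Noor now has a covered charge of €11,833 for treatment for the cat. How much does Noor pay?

Nothing has been paid toward the €3,825 deductible, so the first €3,825 of this charge is applied there.
The remaining €8,008 (= €11,833 − €3,825) moves to coinsurance.
20% of €8,008 = €1,601.60 falls to the owner.
So the owner owes €3,825 + €1,601.60 = €5,426.60 before any cap.
Total out-of-pocket so far would be €0 + €5,426.60 = €5,426.60, below the €15,900 cap — no reduction.

€5,426.60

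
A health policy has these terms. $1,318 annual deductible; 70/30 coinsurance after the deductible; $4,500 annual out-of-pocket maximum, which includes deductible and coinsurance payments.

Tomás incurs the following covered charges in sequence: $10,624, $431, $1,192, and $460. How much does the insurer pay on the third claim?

$931.10

Claim 1 — $10,624: deductible takes $1,318, $9,306 remains; patient's 30% is $2,791.80. Patient pays $4,109.80; OOP now $4,109.80. Insurer: $10,624 − $4,109.80 = $6,514.20.
Claim 2 — $431: deductible already satisfied, so patient's share is 30% × $431 = $129.30. Cost to patient: $129.30. OOP to date $4,239.10. Insurer: $431 − $129.30 = $301.70.
Claim 3 — $1,192: deductible already satisfied, so patient's share is 30% × $1,192 = $357.60. Adding that to $4,239.10 gives $4,596.70, past the $4,500 cap; patient pays only $4,500 − $4,239.10 = $260.90. Plan pays $1,192 − $260.90 = $931.10.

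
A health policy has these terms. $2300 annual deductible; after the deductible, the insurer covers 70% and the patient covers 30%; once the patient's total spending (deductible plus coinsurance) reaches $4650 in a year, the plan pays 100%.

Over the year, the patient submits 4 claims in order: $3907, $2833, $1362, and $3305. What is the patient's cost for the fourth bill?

$609.40

Claim 1 — $3907: $2300 to deductible, leaving $1607; patient's 30% is $482.10. Cost to patient: $2782.10. OOP to date $2782.10.
Claim 2 — $2833: deductible met; 30% of $2833 = $849.90. Cost to patient: $849.90. OOP to date $3632.
Claim 3 — $1362: deductible already satisfied, so patient's share is 30% × $1362 = $408.60. Cost to patient: $408.60. OOP to date $4040.60.
Claim 4 — $3305: deductible met; 30% of $3305 = $991.50. That would push OOP to $5032.10, over the $4650 cap, so patient pays $4650 − $4040.60 = $609.40.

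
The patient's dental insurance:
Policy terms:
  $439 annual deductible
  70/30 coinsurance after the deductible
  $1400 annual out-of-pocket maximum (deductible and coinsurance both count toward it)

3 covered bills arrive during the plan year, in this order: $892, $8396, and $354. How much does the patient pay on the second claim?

Claim 1 ($892): $439 to deductible, leaving $453; patient's 30% is $135.90. Cost to patient: $574.90. OOP to date $574.90.
Claim 2 ($8396): deductible already satisfied, so patient's share is 30% × $8396 = $2518.80. OOP would hit $3093.70 > $1400, so the cap limits the patient to $1400 − $574.90 = $825.10.

$825.10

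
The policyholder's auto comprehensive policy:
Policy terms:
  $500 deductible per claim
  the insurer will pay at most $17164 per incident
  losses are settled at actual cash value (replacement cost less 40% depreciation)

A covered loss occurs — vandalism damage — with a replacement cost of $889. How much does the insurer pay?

Depreciate 40%: the covered value is $889 × 0.6 = $533.40.
Subtract the deductible: $533.40 − $500 = $33.40.
That's under the $17164 cap, so the insurer reimburses the full $33.40.

$33.40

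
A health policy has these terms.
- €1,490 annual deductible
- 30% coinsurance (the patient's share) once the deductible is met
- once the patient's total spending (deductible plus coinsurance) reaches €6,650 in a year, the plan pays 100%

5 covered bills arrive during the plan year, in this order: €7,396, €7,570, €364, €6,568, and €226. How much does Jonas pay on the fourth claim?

€1,008

#1 (€7,396): deductible takes €1,490, €5,906 remains; patient's 30% is €1,771.80. Patient owes €3,261.80 (running OOP €3,261.80).
#2 (€7,570): deductible already satisfied, so patient's share is 30% × €7,570 = €2,271. Patient owes €2,271 (running OOP €5,532.80).
#3 (€364): deductible already satisfied, so patient's share is 30% × €364 = €109.20. Patient owes €109.20 (running OOP €5,642).
#4 (€6,568): deductible already satisfied, so patient's share is 30% × €6,568 = €1,970.40. Adding that to €5,642 gives €7,612.40, past the €6,650 cap; patient pays only €6,650 − €5,642 = €1,008.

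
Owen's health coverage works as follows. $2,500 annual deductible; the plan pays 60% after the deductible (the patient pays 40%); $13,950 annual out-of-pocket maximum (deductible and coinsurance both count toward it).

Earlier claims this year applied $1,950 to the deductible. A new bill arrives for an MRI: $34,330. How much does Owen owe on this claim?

$12,000

$1,950 of the $2,500 deductible is already met, leaving $550.
That leaves $34,330 − $550 = $33,780 for coinsurance.
Coinsurance: $33,780 × 40% = $13,512.
Patient responsibility before any cap: $550 + $13,512 = $14,062.
Year-to-date out-of-pocket would reach $1,950 + $14,062 = $16,012, above the $13,950 maximum, so the patient pays only $13,950 − $1,950 = $12,000.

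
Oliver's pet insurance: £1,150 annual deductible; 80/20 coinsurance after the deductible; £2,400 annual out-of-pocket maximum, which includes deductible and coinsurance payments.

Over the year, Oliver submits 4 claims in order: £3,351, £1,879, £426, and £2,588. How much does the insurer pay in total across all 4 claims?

£5,844

Claim 1 (£3,351): £1,150 to deductible, leaving £2,201; coinsurance £2,201 × 20% = £440.20. Owner pays £1,590.20; OOP now £1,590.20. Plan pays £3,351 − £1,590.20 = £1,760.80.
Claim 2 (£1,879): 20% coinsurance on £1,879 = £375.80. Cost to owner: £375.80. OOP to date £1,966. Insurer: £1,879 − £375.80 = £1,503.20.
Claim 3 (£426): deductible met; 20% of £426 = £85.20. Owner owes £85.20 (running OOP £2,051.20). Plan pays £426 − £85.20 = £340.80.
Claim 4 (£2,588): deductible already satisfied, so owner's share is 20% × £2,588 = £517.60. That would push OOP to £2,568.80, over the £2,400 cap, so owner pays £2,400 − £2,051.20 = £348.80. Insurer: £2,588 − £348.80 = £2,239.20.
Insurer total = bills − owner's total = £8,244 − £2,400 = £5,844.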